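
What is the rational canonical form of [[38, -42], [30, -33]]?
The invariant factors of A (the non-unit diagonal entries of the Smith normal form of xI - A over ℚ[x]) are (x - 3)(x - 2), each dividing the next. The characteristic polynomial is their product, (x - 3)(x - 2).

The rational canonical form is the block-diagonal matrix of companion matrices C(f_i):
R = [[0, -6], [1, 5]].

R = [[0, -6], [1, 5]]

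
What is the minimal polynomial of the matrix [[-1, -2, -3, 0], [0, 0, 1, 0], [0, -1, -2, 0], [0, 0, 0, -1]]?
The characteristic polynomial factors as (x + 1)^4. The minimal polynomial is ∏(x - λ)^{k_λ} where k_λ is the size of the largest Jordan block at λ.

For λ = -1: rank(A + I) = 2, and the largest Jordan block has size 3 (the smallest k with rank((A + I)^k) = rank((A + I)^(k+1))).

So m_A(x) = (x + 1)^3.

m_A(x) = (x + 1)^3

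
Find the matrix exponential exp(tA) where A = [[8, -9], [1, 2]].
A has Jordan form J = [[5, 1], [0, 5]] with A = PJP^{-1}, so e^{tA} = P e^{tJ} P^{-1}.

For a Jordan block J_k(λ), e^{tJ_k(λ)} = e^{λt} · (I + tN + t^2 N^2/2! + ... + t^{k-1} N^{k-1}/(k-1)!) where N is the nilpotent superdiagonal part.

Assembling the blocks and conjugating back gives the entries of e^{tA} as shown above.

e^{tA} = [[(3*t + 1)*e^{5*t}, -9*t*e^{5*t}], [t*e^{5*t}, (1 - 3*t)*e^{5*t}]]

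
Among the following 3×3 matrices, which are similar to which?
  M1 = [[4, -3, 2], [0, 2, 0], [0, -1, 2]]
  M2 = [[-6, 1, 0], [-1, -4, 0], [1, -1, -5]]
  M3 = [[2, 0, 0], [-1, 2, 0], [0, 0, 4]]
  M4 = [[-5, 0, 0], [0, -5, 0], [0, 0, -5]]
3 classes: {M1, M3}, {M2}, {M4}

Characteristic polynomials: χ_{M1} = (x - 4)(x - 2)^2, χ_{M2} = (x + 5)^3, χ_{M3} = (x - 4)(x - 2)^2, χ_{M4} = (x + 5)^3.

{M1, M3}: invariant factors (x - 4)(x - 2)^2.

{M2}: invariant factors x + 5, (x + 5)^2.

{M4}: invariant factors x + 5, x + 5, x + 5.

Matrices are similar if and only if their invariant-factor lists agree; the partition into similarity classes is {M1, M3}, {M2}, {M4}.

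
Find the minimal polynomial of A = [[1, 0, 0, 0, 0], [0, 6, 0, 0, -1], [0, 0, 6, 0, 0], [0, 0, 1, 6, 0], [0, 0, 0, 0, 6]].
m_A(x) = (x - 6)^2(x - 1)

The characteristic polynomial factors as (x - 6)^4(x - 1). The minimal polynomial is ∏(x - λ)^{k_λ} where k_λ is the size of the largest Jordan block at λ.

For λ = 1: rank(A - I) = 4, and the largest Jordan block has size 1 (the smallest k with rank((A - I)^k) = rank((A - I)^(k+1))).
For λ = 6: rank(A - 6I) = 3, and the largest Jordan block has size 2 (the smallest k with rank((A - 6I)^k) = rank((A - 6I)^(k+1))).

So m_A(x) = (x - 6)^2(x - 1).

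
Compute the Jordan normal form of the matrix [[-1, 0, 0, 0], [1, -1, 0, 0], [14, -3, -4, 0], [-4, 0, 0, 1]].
The characteristic polynomial is det(xI - A) = (x - 1)(x + 1)^2(x + 4), so the eigenvalues are -4 (algebraic multiplicity 1), -1 (algebraic multiplicity 2), 1 (algebraic multiplicity 1).

For λ = -4: algebraic multiplicity 1 gives one 1×1 block.

For λ = -1: rank(A + I) = 3, rank((A + I)^2) = 2. The eigenspace has dimension 4 - 3 = 1, so there is 1 Jordan block; the rank sequence gives block sizes [2].

For λ = 1: algebraic multiplicity 1 gives one 1×1 block.

Assembling the blocks gives the Jordan form J above.

J = [[-4, 0, 0, 0], [0, -1, 1, 0], [0, 0, -1, 0], [0, 0, 0, 1]]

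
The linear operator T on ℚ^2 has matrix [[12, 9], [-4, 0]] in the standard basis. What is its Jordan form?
The characteristic polynomial is det(xI - A) = (x - 6)^2, so the eigenvalues are 6 (algebraic multiplicity 2).

For λ = 6: rank(A - 6I) = 1, rank((A - 6I)^2) = 0. The eigenspace has dimension 2 - 1 = 1, so there is 1 Jordan block; the rank sequence gives block sizes [2].

Assembling the blocks gives the Jordan form J above.

J = [[6, 1], [0, 6]]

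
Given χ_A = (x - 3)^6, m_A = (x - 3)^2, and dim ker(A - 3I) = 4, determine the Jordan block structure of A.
Jordan blocks: (3, 2), (3, 2), (3, 1), (3, 1)

λ = 3: algebraic multiplicity 6 (exponent in χ_A), largest block size 2 (exponent in m_A), 4 blocks (geometric multiplicity). These force block sizes [2, 2, 1, 1].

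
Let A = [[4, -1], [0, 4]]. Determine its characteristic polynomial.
xI - A = [[x - 4, 1], [0, x - 4]].

Expanding det(xI - A) along the first row:
det(xI - A) = + (x - 4)·det([[x - 4]]) - (1)·det([[0]]).

Evaluating gives χ_A(x) = x^2 - 8x + 16 = (x - 4)^2.

χ_A(x) = (x - 4)^2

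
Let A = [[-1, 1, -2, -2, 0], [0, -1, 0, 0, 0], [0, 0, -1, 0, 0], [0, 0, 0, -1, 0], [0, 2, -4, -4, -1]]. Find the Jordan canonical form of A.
J = [[-1, 1, 0, 0, 0], [0, -1, 0, 0, 0], [0, 0, -1, 0, 0], [0, 0, 0, -1, 0], [0, 0, 0, 0, -1]]

The characteristic polynomial is det(xI - A) = (x + 1)^5, so the eigenvalues are -1 (algebraic multiplicity 5).

For λ = -1: rank(A + I) = 1, rank((A + I)^2) = 0. The eigenspace has dimension 5 - 1 = 4, so there are 4 Jordan blocks; the rank sequence gives block sizes [2, 1, 1, 1].

Assembling the blocks gives the Jordan form J above.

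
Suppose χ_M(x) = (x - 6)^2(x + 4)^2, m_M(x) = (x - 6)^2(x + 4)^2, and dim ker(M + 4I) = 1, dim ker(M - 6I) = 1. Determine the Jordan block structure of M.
λ = -4: algebraic multiplicity 2 (exponent in χ_M), largest block size 2 (exponent in m_M), 1 block (geometric multiplicity). This forces block sizes [2].
λ = 6: algebraic multiplicity 2 (exponent in χ_M), largest block size 2 (exponent in m_M), 1 block (geometric multiplicity). This forces block sizes [2].

Jordan blocks: (-4, 2), (6, 2)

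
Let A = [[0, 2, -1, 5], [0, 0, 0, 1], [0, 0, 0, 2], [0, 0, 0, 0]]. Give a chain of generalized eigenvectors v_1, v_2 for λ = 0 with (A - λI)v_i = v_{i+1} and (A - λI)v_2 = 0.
We seek v_1 ∈ ker(A^2) \ ker(A), then set v_{i+1} = A v_i.

One such chain is v_1 = [[8, 3, 5, 0]]^T, v_2 = [[1, 0, 0, 0]]^T. Check: A v_2 = [[0, 0, 0, 0]]^T = 0.

v_1 = [[8, 3, 5, 0]]^T, v_2 = [[1, 0, 0, 0]]^T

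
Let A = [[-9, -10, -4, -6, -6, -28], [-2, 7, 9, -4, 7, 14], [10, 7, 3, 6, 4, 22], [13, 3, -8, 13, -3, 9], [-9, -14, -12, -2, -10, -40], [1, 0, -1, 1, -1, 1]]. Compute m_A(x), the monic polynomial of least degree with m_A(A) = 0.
The characteristic polynomial factors as (x - 2)^5(x + 5). The minimal polynomial is ∏(x - λ)^{k_λ} where k_λ is the size of the largest Jordan block at λ.

For λ = -5: rank(A + 5I) = 5, and the largest Jordan block has size 1 (the smallest k with rank((A + 5I)^k) = rank((A + 5I)^(k+1))).
For λ = 2: rank(A - 2I) = 4, and the largest Jordan block has size 3 (the smallest k with rank((A - 2I)^k) = rank((A - 2I)^(k+1))).

So m_A(x) = (x - 2)^3(x + 5).

m_A(x) = (x - 2)^3(x + 5)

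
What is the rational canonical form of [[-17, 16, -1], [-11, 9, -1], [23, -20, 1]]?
R = [[0, 0, -18], [1, 0, -18], [0, 1, -7]]

The invariant factors of A (the non-unit diagonal entries of the Smith normal form of xI - A over ℚ[x]) are (x + 3)(x^2 + 4x + 6), each dividing the next. The characteristic polynomial is their product, (x + 3)(x^2 + 4x + 6).

The rational canonical form is the block-diagonal matrix of companion matrices C(f_i):
R = [[0, 0, -18], [1, 0, -18], [0, 1, -7]].

Note the characteristic polynomial does not split into linear factors over ℚ, so A has no Jordan form over ℚ; the rational canonical form exists over any field.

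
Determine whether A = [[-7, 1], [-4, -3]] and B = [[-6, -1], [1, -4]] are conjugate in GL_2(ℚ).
Yes.

Two matrices over a field are similar if and only if they have the same invariant factors.

Both A and B have characteristic polynomial (x + 5)^2 and minimal polynomial (x + 5)^2. Computing further, both have invariant factors (x + 5)^2. Hence A and B are similar.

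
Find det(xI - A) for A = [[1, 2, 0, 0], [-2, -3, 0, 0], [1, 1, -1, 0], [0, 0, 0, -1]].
χ_A(x) = (x + 1)^4

xI - A = [[x - 1, -2, 0, 0], [2, x + 3, 0, 0], [-1, -1, x + 1, 0], [0, 0, 0, x + 1]].

Expanding det(xI - A) along the first row:
det(xI - A) = + (x - 1)·det([[x + 3, 0, 0], [-1, x + 1, 0], [0, 0, x + 1]]) - (-2)·det([[2, 0, 0], [-1, x + 1, 0], [0, 0, x + 1]]) + (0)·det([[2, x + 3, 0], [-1, -1, 0], [0, 0, x + 1]]) - (0)·det([[2, x + 3, 0], [-1, -1, x + 1], [0, 0, 0]]).

Evaluating gives χ_A(x) = x^4 + 4x^3 + 6x^2 + 4x + 1 = (x + 1)^4.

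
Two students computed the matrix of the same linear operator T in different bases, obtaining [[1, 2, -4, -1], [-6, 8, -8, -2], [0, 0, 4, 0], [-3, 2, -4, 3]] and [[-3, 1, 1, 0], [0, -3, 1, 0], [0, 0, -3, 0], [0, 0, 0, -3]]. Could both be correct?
No.

trace(A) = 16 but trace(B) = -12. The trace is a similarity invariant, so A and B are not similar.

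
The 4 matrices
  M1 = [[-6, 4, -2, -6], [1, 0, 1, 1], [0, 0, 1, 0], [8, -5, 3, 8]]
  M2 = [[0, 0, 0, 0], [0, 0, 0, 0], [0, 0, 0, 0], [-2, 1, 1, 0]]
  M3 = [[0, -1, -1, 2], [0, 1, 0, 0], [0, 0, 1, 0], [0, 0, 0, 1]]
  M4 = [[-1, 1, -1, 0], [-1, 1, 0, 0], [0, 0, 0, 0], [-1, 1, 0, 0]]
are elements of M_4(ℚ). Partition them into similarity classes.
Characteristic polynomials: χ_{M1} = x(x - 1)^3, χ_{M2} = x^4, χ_{M3} = x(x - 1)^3, χ_{M4} = x^4.

{M1}: invariant factors x - 1, x(x - 1)^2.

{M2}: invariant factors x, x, x^2.

{M3}: invariant factors x - 1, x - 1, x(x - 1).

{M4}: invariant factors x, x^3.

Matrices are similar if and only if their invariant-factor lists agree; the partition into similarity classes is {M1}, {M2}, {M3}, {M4}.

4 classes: {M1}, {M2}, {M3}, {M4}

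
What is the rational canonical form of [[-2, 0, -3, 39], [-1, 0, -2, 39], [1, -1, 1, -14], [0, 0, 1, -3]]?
The invariant factors of A (the non-unit diagonal entries of the Smith normal form of xI - A over ℚ[x]) are (x^2 + 2x + 6)^2, each dividing the next. The characteristic polynomial is their product, (x^2 + 2x + 6)^2.

The rational canonical form is the block-diagonal matrix of companion matrices C(f_i):
R = [[0, 0, 0, -36], [1, 0, 0, -24], [0, 1, 0, -16], [0, 0, 1, -4]].

Note the characteristic polynomial does not split into linear factors over ℚ, so A has no Jordan form over ℚ; the rational canonical form exists over any field.

R = [[0, 0, 0, -36], [1, 0, 0, -24], [0, 1, 0, -16], [0, 0, 1, -4]]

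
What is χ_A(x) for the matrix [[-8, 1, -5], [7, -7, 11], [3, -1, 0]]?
xI - A = [[x + 8, -1, 5], [-7, x + 7, -11], [-3, 1, x]].

Expanding det(xI - A) along the first row:
det(xI - A) = + (x + 8)·det([[x + 7, -11], [1, x]]) - (-1)·det([[-7, -11], [-3, x]]) + (5)·det([[-7, x + 7], [-3, 1]]).

Evaluating gives χ_A(x) = x^3 + 15x^2 + 75x + 125 = (x + 5)^3.

χ_A(x) = (x + 5)^3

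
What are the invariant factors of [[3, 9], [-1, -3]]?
x^2

The Jordan structure of A has elementary divisors x^2. Arranging the block sizes at each eigenvalue in decreasing order and taking row products gives the invariant factors.

Invariant factors (smallest first, each dividing the next): x^2.

Check: the last factor x^2 is the minimal polynomial, and the product x^2 is the characteristic polynomial.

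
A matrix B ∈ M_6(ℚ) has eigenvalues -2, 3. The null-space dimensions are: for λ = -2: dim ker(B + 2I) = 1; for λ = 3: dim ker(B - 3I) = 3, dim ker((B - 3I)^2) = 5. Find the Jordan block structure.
λ = -2: successive nullity increments [1] count blocks of size ≥ k; block sizes are [1].
λ = 3: successive nullity increments [3, 2] count blocks of size ≥ k; block sizes are [2, 2, 1].

Jordan blocks: (-2, 1), (3, 2), (3, 2), (3, 1)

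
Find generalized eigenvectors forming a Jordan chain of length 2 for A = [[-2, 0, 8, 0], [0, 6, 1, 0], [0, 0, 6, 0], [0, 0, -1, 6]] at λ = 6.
We seek v_1 ∈ ker((A - 6I)^2) \ ker(A - 6I), then set v_{i+1} = (A - 6I) v_i.

One such chain is v_1 = [[1, 0, 1, 1]]^T, v_2 = [[0, 1, 0, -1]]^T. Check: (A - 6I) v_2 = [[0, 0, 0, 0]]^T = 0.

v_1 = [[1, 0, 1, 1]]^T, v_2 = [[0, 1, 0, -1]]^T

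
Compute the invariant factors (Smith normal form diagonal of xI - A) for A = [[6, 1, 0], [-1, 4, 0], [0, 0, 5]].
x - 5, (x - 5)^2

The Jordan structure of A has elementary divisors (x - 5)^2, (x - 5). Arranging the block sizes at each eigenvalue in decreasing order and taking row products gives the invariant factors.

Invariant factors (smallest first, each dividing the next): x - 5, (x - 5)^2.

Check: the last factor (x - 5)^2 is the minimal polynomial, and the product (x - 5)^3 is the characteristic polynomial.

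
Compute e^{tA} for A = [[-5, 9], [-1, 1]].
e^{tA} = [[(1 - 3*t)*e^{-2*t}, 9*t*e^{-2*t}], [-t*e^{-2*t}, (3*t + 1)*e^{-2*t}]]

A has Jordan form J = [[-2, 1], [0, -2]] with A = PJP^{-1}, so e^{tA} = P e^{tJ} P^{-1}.

For a Jordan block J_k(λ), e^{tJ_k(λ)} = e^{λt} · (I + tN + t^2 N^2/2! + ... + t^{k-1} N^{k-1}/(k-1)!) where N is the nilpotent superdiagonal part.

Assembling the blocks and conjugating back gives the entries of e^{tA} as shown above.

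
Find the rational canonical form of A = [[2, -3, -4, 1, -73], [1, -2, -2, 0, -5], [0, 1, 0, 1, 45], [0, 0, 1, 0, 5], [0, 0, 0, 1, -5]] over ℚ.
The invariant factors of A (the non-unit diagonal entries of the Smith normal form of xI - A over ℚ[x]) are (x - 2)^2(x + 3)^3, each dividing the next. The characteristic polynomial is their product, (x - 2)^2(x + 3)^3.

The rational canonical form is the block-diagonal matrix of companion matrices C(f_i):
R = [[0, 0, 0, 0, -108], [1, 0, 0, 0, 0], [0, 1, 0, 0, 45], [0, 0, 1, 0, 5], [0, 0, 0, 1, -5]].

R = [[0, 0, 0, 0, -108], [1, 0, 0, 0, 0], [0, 1, 0, 0, 45], [0, 0, 1, 0, 5], [0, 0, 0, 1, -5]]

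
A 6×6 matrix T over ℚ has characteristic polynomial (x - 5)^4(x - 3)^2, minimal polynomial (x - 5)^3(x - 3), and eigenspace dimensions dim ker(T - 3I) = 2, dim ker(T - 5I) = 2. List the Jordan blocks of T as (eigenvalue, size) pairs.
Jordan blocks: (3, 1), (3, 1), (5, 3), (5, 1)

λ = 3: algebraic multiplicity 2 (exponent in χ_T), largest block size 1 (exponent in m_T), 2 blocks (geometric multiplicity). These force block sizes [1, 1].
λ = 5: algebraic multiplicity 4 (exponent in χ_T), largest block size 3 (exponent in m_T), 2 blocks (geometric multiplicity). These force block sizes [3, 1].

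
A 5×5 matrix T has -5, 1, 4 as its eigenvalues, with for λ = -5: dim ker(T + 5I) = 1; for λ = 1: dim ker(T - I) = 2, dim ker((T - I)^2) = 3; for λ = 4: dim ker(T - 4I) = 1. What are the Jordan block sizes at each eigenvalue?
Jordan blocks: (-5, 1), (1, 2), (1, 1), (4, 1)

λ = -5: successive nullity increments [1] count blocks of size ≥ k; block sizes are [1].
λ = 1: successive nullity increments [2, 1] count blocks of size ≥ k; block sizes are [2, 1].
λ = 4: successive nullity increments [1] count blocks of size ≥ k; block sizes are [1].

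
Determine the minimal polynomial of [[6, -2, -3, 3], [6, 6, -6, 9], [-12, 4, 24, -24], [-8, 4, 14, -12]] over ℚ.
The characteristic polynomial factors as (x - 6)^4. The minimal polynomial is ∏(x - λ)^{k_λ} where k_λ is the size of the largest Jordan block at λ.

For λ = 6: rank(A - 6I) = 2, and the largest Jordan block has size 2 (the smallest k with rank((A - 6I)^k) = rank((A - 6I)^(k+1))).

So m_A(x) = (x - 6)^2.

m_A(x) = (x - 6)^2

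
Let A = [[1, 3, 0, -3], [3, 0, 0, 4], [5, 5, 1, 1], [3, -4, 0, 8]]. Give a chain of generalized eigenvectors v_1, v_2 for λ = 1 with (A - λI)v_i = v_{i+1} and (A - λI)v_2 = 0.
v_1 = [[-1, 1, 0, 1]]^T, v_2 = [[0, 0, 1, 0]]^T

We seek v_1 ∈ ker((A - I)^2) \ ker(A - I), then set v_{i+1} = (A - I) v_i.

One such chain is v_1 = [[-1, 1, 0, 1]]^T, v_2 = [[0, 0, 1, 0]]^T. Check: (A - I) v_2 = [[0, 0, 0, 0]]^T = 0.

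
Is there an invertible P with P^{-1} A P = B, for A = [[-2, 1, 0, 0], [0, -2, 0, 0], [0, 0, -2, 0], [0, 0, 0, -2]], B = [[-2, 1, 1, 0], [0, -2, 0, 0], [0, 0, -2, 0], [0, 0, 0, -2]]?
Two matrices over a field are similar if and only if they have the same invariant factors.

Both A and B have characteristic polynomial (x + 2)^4 and minimal polynomial (x + 2)^2. Computing further, both have invariant factors x + 2, x + 2, (x + 2)^2. Hence A and B are similar.

Yes.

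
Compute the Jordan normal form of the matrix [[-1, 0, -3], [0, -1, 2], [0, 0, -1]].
J = [[-1, 1, 0], [0, -1, 0], [0, 0, -1]]

The characteristic polynomial is det(xI - A) = (x + 1)^3, so the eigenvalues are -1 (algebraic multiplicity 3).

For λ = -1: rank(A + I) = 1, rank((A + I)^2) = 0. The eigenspace has dimension 3 - 1 = 2, so there are 2 Jordan blocks; the rank sequence gives block sizes [2, 1].

Assembling the blocks gives the Jordan form J above.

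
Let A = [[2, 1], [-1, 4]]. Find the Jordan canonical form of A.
The characteristic polynomial is det(xI - A) = (x - 3)^2, so the eigenvalues are 3 (algebraic multiplicity 2).

For λ = 3: rank(A - 3I) = 1, rank((A - 3I)^2) = 0. The eigenspace has dimension 2 - 1 = 1, so there is 1 Jordan block; the rank sequence gives block sizes [2].

Assembling the blocks gives the Jordan form J above.

J = [[3, 1], [0, 3]]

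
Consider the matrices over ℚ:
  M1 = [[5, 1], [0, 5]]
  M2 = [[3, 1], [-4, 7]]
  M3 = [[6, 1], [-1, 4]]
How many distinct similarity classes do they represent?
1 class: {M1, M2, M3}

Characteristic polynomials: χ_{M1} = (x - 5)^2, χ_{M2} = (x - 5)^2, χ_{M3} = (x - 5)^2.

{M1, M2, M3}: invariant factors (x - 5)^2.

Matrices are similar if and only if their invariant-factor lists agree; the partition into similarity classes is {M1, M2, M3}.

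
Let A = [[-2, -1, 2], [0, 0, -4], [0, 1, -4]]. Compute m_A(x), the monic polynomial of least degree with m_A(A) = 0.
m_A(x) = (x + 2)^2

The characteristic polynomial factors as (x + 2)^3. The minimal polynomial is ∏(x - λ)^{k_λ} where k_λ is the size of the largest Jordan block at λ.

For λ = -2: rank(A + 2I) = 1, and the largest Jordan block has size 2 (the smallest k with rank((A + 2I)^k) = rank((A + 2I)^(k+1))).

So m_A(x) = (x + 2)^2.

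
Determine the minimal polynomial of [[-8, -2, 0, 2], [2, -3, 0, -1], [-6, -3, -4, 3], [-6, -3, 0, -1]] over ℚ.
The characteristic polynomial factors as (x + 4)^4. The minimal polynomial is ∏(x - λ)^{k_λ} where k_λ is the size of the largest Jordan block at λ.

For λ = -4: rank(A + 4I) = 1, and the largest Jordan block has size 2 (the smallest k with rank((A + 4I)^k) = rank((A + 4I)^(k+1))).

So m_A(x) = (x + 4)^2.

m_A(x) = (x + 4)^2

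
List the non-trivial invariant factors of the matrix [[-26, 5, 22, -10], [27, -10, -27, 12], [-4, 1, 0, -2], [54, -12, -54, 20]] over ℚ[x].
x + 4, (x + 4)^3

The Jordan structure of A has elementary divisors (x + 4)^3, (x + 4). Arranging the block sizes at each eigenvalue in decreasing order and taking row products gives the invariant factors.

Invariant factors (smallest first, each dividing the next): x + 4, (x + 4)^3.

Check: the last factor (x + 4)^3 is the minimal polynomial, and the product (x + 4)^4 is the characteristic polynomial.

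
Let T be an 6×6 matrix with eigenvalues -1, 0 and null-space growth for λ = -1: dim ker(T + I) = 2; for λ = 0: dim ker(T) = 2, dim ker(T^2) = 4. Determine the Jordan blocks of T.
Jordan blocks: (-1, 1), (-1, 1), (0, 2), (0, 2)

λ = -1: successive nullity increments [2] count blocks of size ≥ k; block sizes are [1, 1].
λ = 0: successive nullity increments [2, 2] count blocks of size ≥ k; block sizes are [2, 2].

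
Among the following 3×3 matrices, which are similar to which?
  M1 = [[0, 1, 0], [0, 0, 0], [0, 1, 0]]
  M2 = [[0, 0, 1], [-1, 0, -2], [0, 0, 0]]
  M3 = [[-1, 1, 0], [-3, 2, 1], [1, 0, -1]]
Characteristic polynomials: χ_{M1} = x^3, χ_{M2} = x^3, χ_{M3} = x^3.

{M1}: invariant factors x, x^2.

{M2, M3}: invariant factors x^3.

Matrices are similar if and only if their invariant-factor lists agree; the partition into similarity classes is {M1}, {M2, M3}.

2 classes: {M1}, {M2, M3}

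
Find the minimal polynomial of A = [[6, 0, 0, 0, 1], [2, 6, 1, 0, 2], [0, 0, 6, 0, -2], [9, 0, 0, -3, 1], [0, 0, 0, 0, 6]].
m_A(x) = (x - 6)^2(x + 3)

The characteristic polynomial factors as (x - 6)^4(x + 3). The minimal polynomial is ∏(x - λ)^{k_λ} where k_λ is the size of the largest Jordan block at λ.

For λ = -3: rank(A + 3I) = 4, and the largest Jordan block has size 1 (the smallest k with rank((A + 3I)^k) = rank((A + 3I)^(k+1))).
For λ = 6: rank(A - 6I) = 3, and the largest Jordan block has size 2 (the smallest k with rank((A - 6I)^k) = rank((A - 6I)^(k+1))).

So m_A(x) = (x - 6)^2(x + 3).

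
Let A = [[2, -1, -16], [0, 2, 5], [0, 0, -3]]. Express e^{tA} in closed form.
A has Jordan form J = [[-3, 0, 0], [0, 2, 1], [0, 0, 2]] with A = PJP^{-1}, so e^{tA} = P e^{tJ} P^{-1}.

For a Jordan block J_k(λ), e^{tJ_k(λ)} = e^{λt} · (I + tN + t^2 N^2/2! + ... + t^{k-1} N^{k-1}/(k-1)!) where N is the nilpotent superdiagonal part.

Assembling the blocks and conjugating back gives the entries of e^{tA} as shown above.

e^{tA} = [[e^{2*t}, -t*e^{2*t}, (-(t + 3)*e^{5*t} + 3)*e^{-3*t}], [0, e^{2*t}, (e^{5*t} - 1)*e^{-3*t}], [0, 0, e^{-3*t}]]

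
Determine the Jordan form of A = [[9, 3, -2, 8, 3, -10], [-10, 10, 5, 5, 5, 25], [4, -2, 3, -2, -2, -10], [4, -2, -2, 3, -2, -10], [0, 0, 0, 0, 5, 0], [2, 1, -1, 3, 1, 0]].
J = [[5, 1, 0, 0, 0, 0], [0, 5, 1, 0, 0, 0], [0, 0, 5, 0, 0, 0], [0, 0, 0, 5, 0, 0], [0, 0, 0, 0, 5, 0], [0, 0, 0, 0, 0, 5]]

The characteristic polynomial is det(xI - A) = (x - 5)^6, so the eigenvalues are 5 (algebraic multiplicity 6).

For λ = 5: rank(A - 5I) = 2, rank((A - 5I)^2) = 1, rank((A - 5I)^3) = 0. The eigenspace has dimension 6 - 2 = 4, so there are 4 Jordan blocks; the rank sequence gives block sizes [3, 1, 1, 1].

Assembling the blocks gives the Jordan form J above.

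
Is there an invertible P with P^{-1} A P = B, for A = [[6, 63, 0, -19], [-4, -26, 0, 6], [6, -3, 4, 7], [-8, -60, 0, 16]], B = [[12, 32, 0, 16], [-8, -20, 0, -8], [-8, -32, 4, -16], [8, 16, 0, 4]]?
Both have characteristic polynomial (x - 4)^2(x + 4)^2, but the minimal polynomial of A is (x - 4)(x + 4)^2 while the minimal polynomial of B is (x - 4)(x + 4). The minimal polynomial is a similarity invariant, so A and B are not similar.

No.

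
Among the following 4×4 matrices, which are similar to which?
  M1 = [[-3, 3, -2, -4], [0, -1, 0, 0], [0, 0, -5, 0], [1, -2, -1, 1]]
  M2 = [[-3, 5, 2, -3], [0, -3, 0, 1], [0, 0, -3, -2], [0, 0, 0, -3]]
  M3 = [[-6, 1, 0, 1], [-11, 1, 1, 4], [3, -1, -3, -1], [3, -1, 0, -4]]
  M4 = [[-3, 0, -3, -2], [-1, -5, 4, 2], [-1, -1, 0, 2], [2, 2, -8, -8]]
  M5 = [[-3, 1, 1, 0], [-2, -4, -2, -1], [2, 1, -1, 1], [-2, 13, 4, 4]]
Characteristic polynomials: χ_{M1} = (x + 1)^3(x + 5), χ_{M2} = (x + 3)^4, χ_{M3} = (x + 3)^4, χ_{M4} = (x + 4)^4, χ_{M5} = (x - 1)^2(x + 3)^2.

{M1}: invariant factors (x + 1)^3(x + 5).

{M2, M3}: invariant factors x + 3, (x + 3)^3.

{M4}: invariant factors x + 4, (x + 4)^3.

{M5}: invariant factors (x - 1)^2(x + 3)^2.

Matrices are similar if and only if their invariant-factor lists agree; the partition into similarity classes is {M1}, {M2, M3}, {M4}, {M5}.

4 classes: {M1}, {M2, M3}, {M4}, {M5}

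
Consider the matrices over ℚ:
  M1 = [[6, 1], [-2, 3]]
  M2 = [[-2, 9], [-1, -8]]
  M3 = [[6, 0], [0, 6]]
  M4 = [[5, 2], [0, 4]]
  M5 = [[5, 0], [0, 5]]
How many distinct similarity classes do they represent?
4 classes: {M1, M4}, {M2}, {M3}, {M5}

Characteristic polynomials: χ_{M1} = (x - 5)(x - 4), χ_{M2} = (x + 5)^2, χ_{M3} = (x - 6)^2, χ_{M4} = (x - 5)(x - 4), χ_{M5} = (x - 5)^2.

{M1, M4}: invariant factors (x - 5)(x - 4).

{M2}: invariant factors (x + 5)^2.

{M3}: invariant factors x - 6, x - 6.

{M5}: invariant factors x - 5, x - 5.

Matrices are similar if and only if their invariant-factor lists agree; the partition into similarity classes is {M1, M4}, {M2}, {M3}, {M5}.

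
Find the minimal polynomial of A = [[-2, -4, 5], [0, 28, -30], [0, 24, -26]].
m_A(x) = (x - 4)(x + 2)^2

The characteristic polynomial factors as (x - 4)(x + 2)^2. The minimal polynomial is ∏(x - λ)^{k_λ} where k_λ is the size of the largest Jordan block at λ.

For λ = -2: rank(A + 2I) = 2, and the largest Jordan block has size 2 (the smallest k with rank((A + 2I)^k) = rank((A + 2I)^(k+1))).
For λ = 4: rank(A - 4I) = 2, and the largest Jordan block has size 1 (the smallest k with rank((A - 4I)^k) = rank((A - 4I)^(k+1))).

So m_A(x) = (x - 4)(x + 2)^2.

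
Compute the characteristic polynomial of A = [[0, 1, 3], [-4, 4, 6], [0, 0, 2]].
χ_A(x) = (x - 2)^3

xI - A = [[x, -1, -3], [4, x - 4, -6], [0, 0, x - 2]].

Expanding det(xI - A) along the first row:
det(xI - A) = + (x)·det([[x - 4, -6], [0, x - 2]]) - (-1)·det([[4, -6], [0, x - 2]]) + (-3)·det([[4, x - 4], [0, 0]]).

Evaluating gives χ_A(x) = x^3 - 6x^2 + 12x - 8 = (x - 2)^3.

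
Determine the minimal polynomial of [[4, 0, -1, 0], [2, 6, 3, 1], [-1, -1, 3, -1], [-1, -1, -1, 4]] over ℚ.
m_A(x) = (x - 5)(x - 4)^3

The characteristic polynomial factors as (x - 5)(x - 4)^3. The minimal polynomial is ∏(x - λ)^{k_λ} where k_λ is the size of the largest Jordan block at λ.

For λ = 4: rank(A - 4I) = 3, and the largest Jordan block has size 3 (the smallest k with rank((A - 4I)^k) = rank((A - 4I)^(k+1))).
For λ = 5: rank(A - 5I) = 3, and the largest Jordan block has size 1 (the smallest k with rank((A - 5I)^k) = rank((A - 5I)^(k+1))).

So m_A(x) = (x - 5)(x - 4)^3.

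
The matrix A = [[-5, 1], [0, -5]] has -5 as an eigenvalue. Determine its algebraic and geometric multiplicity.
algebraic multiplicity 2, geometric multiplicity 1

The characteristic polynomial is (x + 5)^2, so the factor x + 5 appears with exponent 2: the algebraic multiplicity is 2.

rank(A + 5I) = 1, so the eigenspace has dimension 2 - 1 = 1: the geometric multiplicity is 1.

Since 1 < 2, A is not diagonalizable.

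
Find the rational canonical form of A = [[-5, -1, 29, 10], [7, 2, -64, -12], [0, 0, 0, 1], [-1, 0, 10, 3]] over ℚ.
R = [[0, 0, 0, -36], [1, 0, 0, 0], [0, 1, 0, 12], [0, 0, 1, 0]]

The invariant factors of A (the non-unit diagonal entries of the Smith normal form of xI - A over ℚ[x]) are (x^2 - 6)^2, each dividing the next. The characteristic polynomial is their product, (x^2 - 6)^2.

The rational canonical form is the block-diagonal matrix of companion matrices C(f_i):
R = [[0, 0, 0, -36], [1, 0, 0, 0], [0, 1, 0, 12], [0, 0, 1, 0]].

Note the characteristic polynomial does not split into linear factors over ℚ, so A has no Jordan form over ℚ; the rational canonical form exists over any field.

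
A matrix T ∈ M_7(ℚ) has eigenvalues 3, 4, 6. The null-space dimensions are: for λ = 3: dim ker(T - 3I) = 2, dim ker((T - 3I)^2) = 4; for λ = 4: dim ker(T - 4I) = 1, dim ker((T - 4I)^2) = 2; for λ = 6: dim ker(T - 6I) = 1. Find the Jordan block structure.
Jordan blocks: (3, 2), (3, 2), (4, 2), (6, 1)

λ = 3: successive nullity increments [2, 2] count blocks of size ≥ k; block sizes are [2, 2].
λ = 4: successive nullity increments [1, 1] count blocks of size ≥ k; block sizes are [2].
λ = 6: successive nullity increments [1] count blocks of size ≥ k; block sizes are [1].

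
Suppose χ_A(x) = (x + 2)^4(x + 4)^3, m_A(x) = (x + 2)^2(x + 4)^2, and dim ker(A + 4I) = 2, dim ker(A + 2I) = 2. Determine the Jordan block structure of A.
λ = -4: algebraic multiplicity 3 (exponent in χ_A), largest block size 2 (exponent in m_A), 2 blocks (geometric multiplicity). These force block sizes [2, 1].
λ = -2: algebraic multiplicity 4 (exponent in χ_A), largest block size 2 (exponent in m_A), 2 blocks (geometric multiplicity). These force block sizes [2, 2].

Jordan blocks: (-4, 2), (-4, 1), (-2, 2), (-2, 2)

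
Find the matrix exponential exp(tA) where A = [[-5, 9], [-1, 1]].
e^{tA} = [[(1 - 3*t)*e^{-2*t}, 9*t*e^{-2*t}], [-t*e^{-2*t}, (3*t + 1)*e^{-2*t}]]

A has Jordan form J = [[-2, 1], [0, -2]] with A = PJP^{-1}, so e^{tA} = P e^{tJ} P^{-1}.

For a Jordan block J_k(λ), e^{tJ_k(λ)} = e^{λt} · (I + tN + t^2 N^2/2! + ... + t^{k-1} N^{k-1}/(k-1)!) where N is the nilpotent superdiagonal part.

Assembling the blocks and conjugating back gives the entries of e^{tA} as shown above.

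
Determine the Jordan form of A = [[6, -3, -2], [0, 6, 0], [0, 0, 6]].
The characteristic polynomial is det(xI - A) = (x - 6)^3, so the eigenvalues are 6 (algebraic multiplicity 3).

For λ = 6: rank(A - 6I) = 1, rank((A - 6I)^2) = 0. The eigenspace has dimension 3 - 1 = 2, so there are 2 Jordan blocks; the rank sequence gives block sizes [2, 1].

Assembling the blocks gives the Jordan form J above.

J = [[6, 1, 0], [0, 6, 0], [0, 0, 6]]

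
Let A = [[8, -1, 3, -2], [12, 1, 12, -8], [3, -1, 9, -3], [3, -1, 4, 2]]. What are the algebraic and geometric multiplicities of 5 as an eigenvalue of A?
algebraic multiplicity 4, geometric multiplicity 2

The characteristic polynomial is (x - 5)^4, so the factor x - 5 appears with exponent 4: the algebraic multiplicity is 4.

rank(A - 5I) = 2, so the eigenspace has dimension 4 - 2 = 2: the geometric multiplicity is 2.

Since 2 < 4, A is not diagonalizable.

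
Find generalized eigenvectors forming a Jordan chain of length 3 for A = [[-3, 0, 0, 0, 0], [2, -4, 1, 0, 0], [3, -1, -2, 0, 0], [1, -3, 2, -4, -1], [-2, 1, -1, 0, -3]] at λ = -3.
We seek v_1 ∈ ker((A + 3I)^3) \ ker((A + 3I)^2), then set v_{i+1} = (A + 3I) v_i.

One such chain is v_1 = [[1, 0, 0, -1, 0]]^T, v_2 = [[0, 2, 3, 2, -2]]^T, v_3 = [[0, 1, 1, 0, -1]]^T. Check: (A + 3I) v_3 = [[0, 0, 0, 0, 0]]^T = 0.

v_1 = [[1, 0, 0, -1, 0]]^T, v_2 = [[0, 2, 3, 2, -2]]^T, v_3 = [[0, 1, 1, 0, -1]]^T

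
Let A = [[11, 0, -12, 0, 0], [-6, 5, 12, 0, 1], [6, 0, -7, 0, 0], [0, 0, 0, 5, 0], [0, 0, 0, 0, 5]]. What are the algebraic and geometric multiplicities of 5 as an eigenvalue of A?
algebraic multiplicity 4, geometric multiplicity 3

The characteristic polynomial is (x - 5)^4(x + 1), so the factor x - 5 appears with exponent 4: the algebraic multiplicity is 4.

rank(A - 5I) = 2, so the eigenspace has dimension 5 - 2 = 3: the geometric multiplicity is 3.

Since 3 < 4, A is not diagonalizable.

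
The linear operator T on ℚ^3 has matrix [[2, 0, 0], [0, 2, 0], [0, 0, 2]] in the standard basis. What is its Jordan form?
The characteristic polynomial is det(xI - A) = (x - 2)^3, so the eigenvalues are 2 (algebraic multiplicity 3).

For λ = 2: rank(A - 2I) = 0. The eigenspace has dimension 3 - 0 = 3, so there are 3 Jordan blocks; the rank sequence gives block sizes [1, 1, 1].

Assembling the blocks gives the Jordan form J above.

J = [[2, 0, 0], [0, 2, 0], [0, 0, 2]]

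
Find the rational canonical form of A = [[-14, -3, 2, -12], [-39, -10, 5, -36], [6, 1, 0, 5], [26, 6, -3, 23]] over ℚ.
R = [[0, 0, 0, 3], [1, 0, 0, 6], [0, 1, 0, 3], [0, 0, 1, -1]]

The invariant factors of A (the non-unit diagonal entries of the Smith normal form of xI - A over ℚ[x]) are (x + 1)(x^3 - 3x - 3), each dividing the next. The characteristic polynomial is their product, (x + 1)(x^3 - 3x - 3).

The rational canonical form is the block-diagonal matrix of companion matrices C(f_i):
R = [[0, 0, 0, 3], [1, 0, 0, 6], [0, 1, 0, 3], [0, 0, 1, -1]].

Note the characteristic polynomial does not split into linear factors over ℚ, so A has no Jordan form over ℚ; the rational canonical form exists over any field.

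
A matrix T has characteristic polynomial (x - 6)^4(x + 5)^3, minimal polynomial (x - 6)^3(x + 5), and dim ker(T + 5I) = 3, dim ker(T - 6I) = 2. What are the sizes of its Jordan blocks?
Jordan blocks: (-5, 1), (-5, 1), (-5, 1), (6, 3), (6, 1)

λ = -5: algebraic multiplicity 3 (exponent in χ_T), largest block size 1 (exponent in m_T), 3 blocks (geometric multiplicity). These force block sizes [1, 1, 1].
λ = 6: algebraic multiplicity 4 (exponent in χ_T), largest block size 3 (exponent in m_T), 2 blocks (geometric multiplicity). These force block sizes [3, 1].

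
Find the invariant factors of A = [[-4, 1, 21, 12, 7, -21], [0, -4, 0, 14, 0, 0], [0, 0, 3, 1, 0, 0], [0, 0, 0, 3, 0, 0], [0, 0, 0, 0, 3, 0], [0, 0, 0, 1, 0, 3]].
The Jordan structure of A has elementary divisors (x + 4)^2, (x - 3)^2, (x - 3), (x - 3). Arranging the block sizes at each eigenvalue in decreasing order and taking row products gives the invariant factors.

Invariant factors (smallest first, each dividing the next): x - 3, x - 3, (x - 3)^2(x + 4)^2.

Check: the last factor (x - 3)^2(x + 4)^2 is the minimal polynomial, and the product (x - 3)^4(x + 4)^2 is the characteristic polynomial.

x - 3, x - 3, (x - 3)^2(x + 4)^2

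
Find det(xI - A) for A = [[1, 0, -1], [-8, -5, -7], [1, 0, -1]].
χ_A(x) = x^2(x + 5)

xI - A = [[x - 1, 0, 1], [8, x + 5, 7], [-1, 0, x + 1]].

Expanding det(xI - A) along the first row:
det(xI - A) = + (x - 1)·det([[x + 5, 7], [0, x + 1]]) - (0)·det([[8, 7], [-1, x + 1]]) + (1)·det([[8, x + 5], [-1, 0]]).

Evaluating gives χ_A(x) = x^3 + 5x^2 = x^2(x + 5).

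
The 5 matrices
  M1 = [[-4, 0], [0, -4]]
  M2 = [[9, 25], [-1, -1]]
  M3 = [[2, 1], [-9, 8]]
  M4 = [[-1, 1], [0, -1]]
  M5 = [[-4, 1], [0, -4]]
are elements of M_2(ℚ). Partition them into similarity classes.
5 classes: {M1}, {M2}, {M3}, {M4}, {M5}

Characteristic polynomials: χ_{M1} = (x + 4)^2, χ_{M2} = (x - 4)^2, χ_{M3} = (x - 5)^2, χ_{M4} = (x + 1)^2, χ_{M5} = (x + 4)^2.

{M1}: invariant factors x + 4, x + 4.

{M2}: invariant factors (x - 4)^2.

{M3}: invariant factors (x - 5)^2.

{M4}: invariant factors (x + 1)^2.

{M5}: invariant factors (x + 4)^2.

Matrices are similar if and only if their invariant-factor lists agree; the partition into similarity classes is {M1}, {M2}, {M3}, {M4}, {M5}.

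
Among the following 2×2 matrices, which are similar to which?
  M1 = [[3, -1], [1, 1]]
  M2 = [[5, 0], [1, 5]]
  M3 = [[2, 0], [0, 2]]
Characteristic polynomials: χ_{M1} = (x - 2)^2, χ_{M2} = (x - 5)^2, χ_{M3} = (x - 2)^2.

{M1}: invariant factors (x - 2)^2.

{M2}: invariant factors (x - 5)^2.

{M3}: invariant factors x - 2, x - 2.

Matrices are similar if and only if their invariant-factor lists agree; the partition into similarity classes is {M1}, {M2}, {M3}.

3 classes: {M1}, {M2}, {M3}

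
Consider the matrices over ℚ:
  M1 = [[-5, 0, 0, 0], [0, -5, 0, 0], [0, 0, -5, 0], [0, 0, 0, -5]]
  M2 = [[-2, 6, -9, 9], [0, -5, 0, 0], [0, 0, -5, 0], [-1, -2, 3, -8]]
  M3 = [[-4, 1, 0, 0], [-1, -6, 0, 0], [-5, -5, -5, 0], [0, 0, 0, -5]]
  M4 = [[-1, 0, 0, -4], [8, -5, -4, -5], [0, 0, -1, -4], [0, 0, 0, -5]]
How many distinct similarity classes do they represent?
Characteristic polynomials: χ_{M1} = (x + 5)^4, χ_{M2} = (x + 5)^4, χ_{M3} = (x + 5)^4, χ_{M4} = (x + 1)^2(x + 5)^2.

{M1}: invariant factors x + 5, x + 5, x + 5, x + 5.

{M2, M3}: invariant factors x + 5, x + 5, (x + 5)^2.

{M4}: invariant factors x + 1, (x + 1)(x + 5)^2.

Matrices are similar if and only if their invariant-factor lists agree; the partition into similarity classes is {M1}, {M2, M3}, {M4}.

3 classes: {M1}, {M2, M3}, {M4}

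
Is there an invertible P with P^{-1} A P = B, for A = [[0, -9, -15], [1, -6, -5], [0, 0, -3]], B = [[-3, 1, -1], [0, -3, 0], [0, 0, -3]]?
Two matrices over a field are similar if and only if they have the same invariant factors.

Both A and B have characteristic polynomial (x + 3)^3 and minimal polynomial (x + 3)^2. Computing further, both have invariant factors x + 3, (x + 3)^2. Hence A and B are similar.

Yes.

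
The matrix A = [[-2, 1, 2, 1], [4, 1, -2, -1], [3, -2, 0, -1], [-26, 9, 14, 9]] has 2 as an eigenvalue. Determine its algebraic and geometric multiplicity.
algebraic multiplicity 4, geometric multiplicity 2

The characteristic polynomial is (x - 2)^4, so the factor x - 2 appears with exponent 4: the algebraic multiplicity is 4.

rank(A - 2I) = 2, so the eigenspace has dimension 4 - 2 = 2: the geometric multiplicity is 2.

Since 2 < 4, A is not diagonalizable.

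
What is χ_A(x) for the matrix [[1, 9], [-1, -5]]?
xI - A = [[x - 1, -9], [1, x + 5]].

Expanding det(xI - A) along the first row:
det(xI - A) = + (x - 1)·det([[x + 5]]) - (-9)·det([[1]]).

Evaluating gives χ_A(x) = x^2 + 4x + 4 = (x + 2)^2.

χ_A(x) = (x + 2)^2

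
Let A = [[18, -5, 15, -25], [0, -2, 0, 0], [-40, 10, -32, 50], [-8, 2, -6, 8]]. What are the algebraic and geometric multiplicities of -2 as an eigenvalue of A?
algebraic multiplicity 4, geometric multiplicity 3

The characteristic polynomial is (x + 2)^4, so the factor x + 2 appears with exponent 4: the algebraic multiplicity is 4.

rank(A + 2I) = 1, so the eigenspace has dimension 4 - 1 = 3: the geometric multiplicity is 3.

Since 3 < 4, A is not diagonalizable.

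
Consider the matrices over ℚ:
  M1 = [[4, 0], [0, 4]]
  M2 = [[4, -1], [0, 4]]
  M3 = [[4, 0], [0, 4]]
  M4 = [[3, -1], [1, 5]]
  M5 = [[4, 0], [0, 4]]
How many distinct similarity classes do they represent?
Characteristic polynomials: χ_{M1} = (x - 4)^2, χ_{M2} = (x - 4)^2, χ_{M3} = (x - 4)^2, χ_{M4} = (x - 4)^2, χ_{M5} = (x - 4)^2.

{M1, M3, M5}: invariant factors x - 4, x - 4.

{M2, M4}: invariant factors (x - 4)^2.

Matrices are similar if and only if their invariant-factor lists agree; the partition into similarity classes is {M1, M3, M5}, {M2, M4}.

2 classes: {M1, M3, M5}, {M2, M4}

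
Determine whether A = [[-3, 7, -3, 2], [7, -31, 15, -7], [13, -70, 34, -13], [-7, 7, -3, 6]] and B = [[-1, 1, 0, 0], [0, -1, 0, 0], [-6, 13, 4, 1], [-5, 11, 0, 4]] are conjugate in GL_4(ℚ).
Two matrices over a field are similar if and only if they have the same invariant factors.

Both A and B have characteristic polynomial (x - 4)^2(x + 1)^2 and minimal polynomial (x - 4)^2(x + 1)^2. Computing further, both have invariant factors (x - 4)^2(x + 1)^2. Hence A and B are similar.

Yes.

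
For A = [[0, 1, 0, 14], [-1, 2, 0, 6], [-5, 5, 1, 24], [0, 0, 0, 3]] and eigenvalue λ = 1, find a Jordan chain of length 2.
We seek v_1 ∈ ker((A - I)^2) \ ker(A - I), then set v_{i+1} = (A - I) v_i.

One such chain is v_1 = [[2, 1, 2, 0]]^T, v_2 = [[-1, -1, -5, 0]]^T. Check: (A - I) v_2 = [[0, 0, 0, 0]]^T = 0.

v_1 = [[2, 1, 2, 0]]^T, v_2 = [[-1, -1, -5, 0]]^T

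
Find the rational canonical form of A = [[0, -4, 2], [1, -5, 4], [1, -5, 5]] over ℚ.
R = [[0, 0, 4], [1, 0, 3], [0, 1, 0]]

The invariant factors of A (the non-unit diagonal entries of the Smith normal form of xI - A over ℚ[x]) are x^3 - 3x - 4, each dividing the next. The characteristic polynomial is their product, x^3 - 3x - 4.

The rational canonical form is the block-diagonal matrix of companion matrices C(f_i):
R = [[0, 0, 4], [1, 0, 3], [0, 1, 0]].

Note the characteristic polynomial does not split into linear factors over ℚ, so A has no Jordan form over ℚ; the rational canonical form exists over any field.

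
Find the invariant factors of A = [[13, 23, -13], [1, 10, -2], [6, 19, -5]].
(x - 6)^3

The Jordan structure of A has elementary divisors (x - 6)^3. Arranging the block sizes at each eigenvalue in decreasing order and taking row products gives the invariant factors.

Invariant factors (smallest first, each dividing the next): (x - 6)^3.

Check: the last factor (x - 6)^3 is the minimal polynomial, and the product (x - 6)^3 is the characteristic polynomial.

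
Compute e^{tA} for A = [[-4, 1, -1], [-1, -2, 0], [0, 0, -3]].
A has Jordan form J = [[-3, 1, 0], [0, -3, 1], [0, 0, -3]] with A = PJP^{-1}, so e^{tA} = P e^{tJ} P^{-1}.

For a Jordan block J_k(λ), e^{tJ_k(λ)} = e^{λt} · (I + tN + t^2 N^2/2! + ... + t^{k-1} N^{k-1}/(k-1)!) where N is the nilpotent superdiagonal part.

Assembling the blocks and conjugating back gives the entries of e^{tA} as shown above.

e^{tA} = [[(1 - t)*e^{-3*t}, t*e^{-3*t}, t*(t - 2)*e^{-3*t}/2], [-t*e^{-3*t}, (t + 1)*e^{-3*t}, t^2*e^{-3*t}/2], [0, 0, e^{-3*t}]]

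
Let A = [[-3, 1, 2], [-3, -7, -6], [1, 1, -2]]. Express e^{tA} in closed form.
A has Jordan form J = [[-4, 1, 0], [0, -4, 0], [0, 0, -4]] with A = PJP^{-1}, so e^{tA} = P e^{tJ} P^{-1}.

For a Jordan block J_k(λ), e^{tJ_k(λ)} = e^{λt} · (I + tN + t^2 N^2/2! + ... + t^{k-1} N^{k-1}/(k-1)!) where N is the nilpotent superdiagonal part.

Assembling the blocks and conjugating back gives the entries of e^{tA} as shown above.

e^{tA} = [[(t + 1)*e^{-4*t}, t*e^{-4*t}, 2*t*e^{-4*t}], [-3*t*e^{-4*t}, (1 - 3*t)*e^{-4*t}, -6*t*e^{-4*t}], [t*e^{-4*t}, t*e^{-4*t}, (2*t + 1)*e^{-4*t}]]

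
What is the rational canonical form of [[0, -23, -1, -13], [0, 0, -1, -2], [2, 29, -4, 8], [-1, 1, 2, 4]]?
R = [[0, 0, 0, -27], [1, 0, 0, 0], [0, 1, 0, 12], [0, 0, 1, 0]]

The invariant factors of A (the non-unit diagonal entries of the Smith normal form of xI - A over ℚ[x]) are (x - 3)(x + 3)(x^2 - 3), each dividing the next. The characteristic polynomial is their product, (x - 3)(x + 3)(x^2 - 3).

The rational canonical form is the block-diagonal matrix of companion matrices C(f_i):
R = [[0, 0, 0, -27], [1, 0, 0, 0], [0, 1, 0, 12], [0, 0, 1, 0]].

Note the characteristic polynomial does not split into linear factors over ℚ, so A has no Jordan form over ℚ; the rational canonical form exists over any field.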